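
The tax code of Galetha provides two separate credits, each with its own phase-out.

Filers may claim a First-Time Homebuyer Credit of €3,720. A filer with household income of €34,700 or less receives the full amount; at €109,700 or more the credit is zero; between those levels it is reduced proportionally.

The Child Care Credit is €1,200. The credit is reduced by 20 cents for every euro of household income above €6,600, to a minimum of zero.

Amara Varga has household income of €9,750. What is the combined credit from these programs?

First-Time Homebuyer Credit: €9,750 is at or below the €34,700 threshold, so the full €3,720 applies.
Child Care Credit: 20% of the €3,150 excess over €6,600 is €630; credit = €1,200 − €630 = €570.
Total: €3,720 + €570 = €4,290.

€4,290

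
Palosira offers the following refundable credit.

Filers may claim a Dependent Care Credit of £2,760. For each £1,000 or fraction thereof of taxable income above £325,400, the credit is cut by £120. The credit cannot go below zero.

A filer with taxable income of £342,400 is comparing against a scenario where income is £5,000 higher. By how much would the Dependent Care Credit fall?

At £342,400 — income exceeds £325,400 by £17,000, which is 17 full-or-partial £1,000 increments; reduction = 17 × £120 = £2,040, leaving £720.
At £347,400 — income exceeds £325,400 by £22,000, which is 22 full-or-partial £1,000 increments; reduction = 22 × £120 = £2,640, leaving £120.
Lost: £720 − £120 = £600.

£600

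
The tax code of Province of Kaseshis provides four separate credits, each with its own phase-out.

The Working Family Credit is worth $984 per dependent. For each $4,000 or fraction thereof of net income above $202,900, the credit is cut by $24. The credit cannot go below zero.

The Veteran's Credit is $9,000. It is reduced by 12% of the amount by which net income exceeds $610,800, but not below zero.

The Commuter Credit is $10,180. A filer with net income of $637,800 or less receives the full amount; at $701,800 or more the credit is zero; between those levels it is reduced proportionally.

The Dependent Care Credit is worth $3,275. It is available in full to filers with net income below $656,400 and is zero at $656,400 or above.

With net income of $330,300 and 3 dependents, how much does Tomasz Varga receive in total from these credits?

Working Family Credit: base = 3 × $984 = $2,952. income exceeds $202,900 by $127,400, which is 32 full-or-partial $4,000 increments; reduction = 32 × $24 = $768, leaving $2,184.
Veteran's Credit: $330,300 is at or below the $610,800 threshold, so the full $9,000 applies.
Commuter Credit: $330,300 is at or below the $637,800 threshold, so the full $10,180 applies.
Dependent Care Credit: $330,300 is below the $656,400 cutoff, so the full $3,275 applies.
Total: $2,184 + $9,000 + $10,180 + $3,275 = $24,639.

$24,639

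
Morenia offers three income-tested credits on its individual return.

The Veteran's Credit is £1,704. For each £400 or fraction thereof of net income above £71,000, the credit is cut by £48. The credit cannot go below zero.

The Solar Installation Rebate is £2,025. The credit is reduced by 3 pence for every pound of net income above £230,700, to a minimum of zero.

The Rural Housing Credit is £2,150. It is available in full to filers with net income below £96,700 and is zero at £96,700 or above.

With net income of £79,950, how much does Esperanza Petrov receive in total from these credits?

£4,775

Veteran's Credit: income exceeds £71,000 by £8,950, which is 23 full-or-partial £400 increments; reduction = 23 × £48 = £1,104, leaving £600.
Solar Installation Rebate: £79,950 is at or below the £230,700 threshold, so the full £2,025 applies.
Rural Housing Credit: £79,950 is below the £96,700 cutoff, so the full £2,150 applies.
Total: £600 + £2,025 + £2,150 = £4,775.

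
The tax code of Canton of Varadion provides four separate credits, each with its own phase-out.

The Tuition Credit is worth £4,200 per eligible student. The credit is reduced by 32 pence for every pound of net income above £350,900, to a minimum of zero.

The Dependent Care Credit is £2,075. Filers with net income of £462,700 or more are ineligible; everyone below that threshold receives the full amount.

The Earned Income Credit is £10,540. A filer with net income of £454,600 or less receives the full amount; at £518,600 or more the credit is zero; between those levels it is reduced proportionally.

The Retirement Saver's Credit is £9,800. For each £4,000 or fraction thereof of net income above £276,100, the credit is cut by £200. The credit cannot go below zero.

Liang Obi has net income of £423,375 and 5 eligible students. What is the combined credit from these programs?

£15,015

Tuition Credit: base = 5 × £4,200 = £21,000. 32% of the £72,475 excess over £350,900 is £23,192 ≥ base, so the credit is £0.
Dependent Care Credit: £423,375 is below the £462,700 cutoff, so the full £2,075 applies.
Earned Income Credit: £423,375 is at or below the £454,600 threshold, so the full £10,540 applies.
Retirement Saver's Credit: income exceeds £276,100 by £147,275, which is 37 full-or-partial £4,000 increments; reduction = 37 × £200 = £7,400, leaving £2,400.
Total: £0 + £2,075 + £10,540 + £2,400 = £15,015.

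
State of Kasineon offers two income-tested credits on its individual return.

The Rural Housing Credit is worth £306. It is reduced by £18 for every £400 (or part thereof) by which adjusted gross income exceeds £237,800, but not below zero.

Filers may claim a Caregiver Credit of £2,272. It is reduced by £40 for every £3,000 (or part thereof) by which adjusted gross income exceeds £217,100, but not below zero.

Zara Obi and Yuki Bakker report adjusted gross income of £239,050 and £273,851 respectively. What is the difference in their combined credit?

Zara (£239,050): Rural Housing Credit: income exceeds £237,800 by £1,250, which is 4 full-or-partial £400 increments; reduction = 4 × £18 = £72, leaving £234. Caregiver Credit: income exceeds £217,100 by £21,950, which is 8 full-or-partial £3,000 increments; reduction = 8 × £40 = £320, leaving £1,952. total £234 + £1,952 = £2,186
Yuki (£273,851): Rural Housing Credit: income exceeds £237,800 by £36,051 → 91 increments × £18 = £1,638 ≥ base, so the credit is £0. Caregiver Credit: income exceeds £217,100 by £56,751, which is 19 full-or-partial £3,000 increments; reduction = 19 × £40 = £760, leaving £1,512. total £0 + £1,512 = £1,512
Difference: |£2,186 − £1,512| = £674.

£674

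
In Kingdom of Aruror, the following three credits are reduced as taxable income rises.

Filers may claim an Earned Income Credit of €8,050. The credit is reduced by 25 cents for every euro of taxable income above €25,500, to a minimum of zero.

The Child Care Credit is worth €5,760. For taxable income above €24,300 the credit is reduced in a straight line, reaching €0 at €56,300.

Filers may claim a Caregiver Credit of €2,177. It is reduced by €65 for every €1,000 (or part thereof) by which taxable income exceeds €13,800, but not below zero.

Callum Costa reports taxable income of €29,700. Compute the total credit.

Earned Income Credit: 25% of the €4,200 excess over €25,500 is €1,050; credit = €8,050 − €1,050 = €7,000.
Child Care Credit: €29,700 is €5,400 into a €32,000 phase-out range, leaving 26,600/32,000 of the credit: €5,760 × 26,600/32,000 = €4,788.
Caregiver Credit: income exceeds €13,800 by €15,900, which is 16 full-or-partial €1,000 increments; reduction = 16 × €65 = €1,040, leaving €1,137.
Total: €7,000 + €4,788 + €1,137 = €12,925.

€12,925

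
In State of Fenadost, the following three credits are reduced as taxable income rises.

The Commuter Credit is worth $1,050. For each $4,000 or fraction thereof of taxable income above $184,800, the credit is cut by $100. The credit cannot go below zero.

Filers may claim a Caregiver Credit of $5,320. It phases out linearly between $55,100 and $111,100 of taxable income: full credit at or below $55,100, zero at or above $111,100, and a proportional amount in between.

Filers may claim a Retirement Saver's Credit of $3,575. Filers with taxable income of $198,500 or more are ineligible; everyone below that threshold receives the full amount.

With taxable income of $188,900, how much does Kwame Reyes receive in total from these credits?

Commuter Credit: income exceeds $184,800 by $4,100, which is 2 full-or-partial $4,000 increments; reduction = 2 × $100 = $200, leaving $850.
Caregiver Credit: $188,900 is at or above $111,100, so the credit is $0.
Retirement Saver's Credit: $188,900 is below the $198,500 cutoff, so the full $3,575 applies.
Total: $850 + $0 + $3,575 = $4,425.

$4,425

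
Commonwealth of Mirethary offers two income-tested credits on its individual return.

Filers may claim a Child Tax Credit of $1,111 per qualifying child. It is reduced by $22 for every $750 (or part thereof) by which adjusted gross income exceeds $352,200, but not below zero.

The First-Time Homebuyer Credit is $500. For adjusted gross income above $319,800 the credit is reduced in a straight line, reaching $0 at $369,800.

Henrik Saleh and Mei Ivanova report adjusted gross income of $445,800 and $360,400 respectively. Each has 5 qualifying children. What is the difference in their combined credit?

$2,602

Henrik ($445,800): Child Tax Credit: base = 5 × $1,111 = $5,555. income exceeds $352,200 by $93,600, which is 125 full-or-partial $750 increments; reduction = 125 × $22 = $2,750, leaving $2,805. First-Time Homebuyer Credit: $445,800 is at or above $369,800, so the credit is $0. total $2,805 + $0 = $2,805
Mei ($360,400): Child Tax Credit: base = 5 × $1,111 = $5,555. income exceeds $352,200 by $8,200, which is 11 full-or-partial $750 increments; reduction = 11 × $22 = $242, leaving $5,313. First-Time Homebuyer Credit: $360,400 is $40,600 into a $50,000 phase-out range, leaving 9,400/50,000 of the credit: $500 × 9,400/50,000 = $94. total $5,313 + $94 = $5,407
Difference: |$2,805 − $5,407| = $2,602.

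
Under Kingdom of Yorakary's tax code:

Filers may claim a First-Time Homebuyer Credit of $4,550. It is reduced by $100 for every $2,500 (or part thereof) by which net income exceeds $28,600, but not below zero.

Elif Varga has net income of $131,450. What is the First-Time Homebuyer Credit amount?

$350

First-Time Homebuyer Credit: income exceeds $28,600 by $102,850, which is 42 full-or-partial $2,500 increments; reduction = 42 × $100 = $4,200, leaving $350.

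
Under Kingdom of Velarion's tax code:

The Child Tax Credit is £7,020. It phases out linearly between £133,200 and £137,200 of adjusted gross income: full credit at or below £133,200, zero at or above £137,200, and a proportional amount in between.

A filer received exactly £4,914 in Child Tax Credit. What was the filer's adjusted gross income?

£134,400

£4,914 is 4,914/7,020 of the full £7,020, so 2,106/7,020 of the £4,000 range has been used: income = £133,200 + £4,000 × 2,106/7,020 = £134,400.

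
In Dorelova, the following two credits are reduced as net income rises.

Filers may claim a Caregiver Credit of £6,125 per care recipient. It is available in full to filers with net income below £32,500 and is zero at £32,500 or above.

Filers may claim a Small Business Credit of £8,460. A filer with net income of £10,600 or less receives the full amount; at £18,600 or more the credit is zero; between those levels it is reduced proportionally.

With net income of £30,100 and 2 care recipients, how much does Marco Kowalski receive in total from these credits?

£12,250

Caregiver Credit: base = 2 × £6,125 = £12,250. £30,100 is below the £32,500 cutoff, so the full £12,250 applies.
Small Business Credit: £30,100 is at or above £18,600, so the credit is £0.
Total: £12,250 + £0 = £12,250.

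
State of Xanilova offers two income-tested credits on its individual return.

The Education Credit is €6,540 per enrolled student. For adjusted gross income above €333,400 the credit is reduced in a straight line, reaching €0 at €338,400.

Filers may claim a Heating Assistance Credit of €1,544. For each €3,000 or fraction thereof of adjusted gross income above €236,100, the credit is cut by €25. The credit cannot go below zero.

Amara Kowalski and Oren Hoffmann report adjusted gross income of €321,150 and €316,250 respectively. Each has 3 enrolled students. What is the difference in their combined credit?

€50

Amara (€321,150): Education Credit: base = 3 × €6,540 = €19,620. €321,150 is at or below the €333,400 threshold, so the full €19,620 applies. Heating Assistance Credit: income exceeds €236,100 by €85,050, which is 29 full-or-partial €3,000 increments; reduction = 29 × €25 = €725, leaving €819. total €19,620 + €819 = €20,439
Oren (€316,250): Education Credit: base = 3 × €6,540 = €19,620. €316,250 is at or below the €333,400 threshold, so the full €19,620 applies. Heating Assistance Credit: income exceeds €236,100 by €80,150, which is 27 full-or-partial €3,000 increments; reduction = 27 × €25 = €675, leaving €869. total €19,620 + €869 = €20,489
Difference: |€20,439 − €20,489| = €50.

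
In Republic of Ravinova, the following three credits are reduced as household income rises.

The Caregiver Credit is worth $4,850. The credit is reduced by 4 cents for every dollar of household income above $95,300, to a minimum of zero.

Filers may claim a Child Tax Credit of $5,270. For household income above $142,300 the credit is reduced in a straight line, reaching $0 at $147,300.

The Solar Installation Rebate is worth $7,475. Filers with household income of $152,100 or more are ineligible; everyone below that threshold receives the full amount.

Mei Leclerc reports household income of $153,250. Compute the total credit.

Caregiver Credit: 4% of the $57,950 excess over $95,300 is $2,318; credit = $4,850 − $2,318 = $2,532.
Child Tax Credit: $153,250 is at or above $147,300, so the credit is $0.
Solar Installation Rebate: $153,250 meets or exceeds the $152,100 cutoff, so the credit is $0.
Total: $2,532 + $0 + $0 = $2,532.

$2,532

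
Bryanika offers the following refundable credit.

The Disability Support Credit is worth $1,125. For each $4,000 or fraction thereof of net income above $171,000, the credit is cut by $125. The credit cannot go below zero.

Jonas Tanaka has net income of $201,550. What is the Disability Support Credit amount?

Disability Support Credit: income exceeds $171,000 by $30,550, which is 8 full-or-partial $4,000 increments; reduction = 8 × $125 = $1,000, leaving $125.

$125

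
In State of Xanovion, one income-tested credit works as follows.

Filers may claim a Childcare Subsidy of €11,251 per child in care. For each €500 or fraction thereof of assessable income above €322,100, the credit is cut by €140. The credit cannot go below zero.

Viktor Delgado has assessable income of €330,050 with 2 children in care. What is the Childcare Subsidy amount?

€20,262

Childcare Subsidy: base = 2 × €11,251 = €22,502. income exceeds €322,100 by €7,950, which is 16 full-or-partial €500 increments; reduction = 16 × €140 = €2,240, leaving €20,262.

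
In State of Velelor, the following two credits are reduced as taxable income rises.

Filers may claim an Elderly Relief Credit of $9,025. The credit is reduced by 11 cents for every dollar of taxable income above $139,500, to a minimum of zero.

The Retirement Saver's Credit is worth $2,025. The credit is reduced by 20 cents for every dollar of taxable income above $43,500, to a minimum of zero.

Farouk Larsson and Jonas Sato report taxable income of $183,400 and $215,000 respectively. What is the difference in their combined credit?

Farouk ($183,400): Elderly Relief Credit: 11% of the $43,900 excess over $139,500 is $4,829; credit = $9,025 − $4,829 = $4,196. Retirement Saver's Credit: 20% of the $139,900 excess over $43,500 is $27,980 ≥ base, so the credit is $0. total $4,196 + $0 = $4,196
Jonas ($215,000): Elderly Relief Credit: 11% of the $75,500 excess over $139,500 is $8,305; credit = $9,025 − $8,305 = $720. Retirement Saver's Credit: 20% of the $171,500 excess over $43,500 is $34,300 ≥ base, so the credit is $0. total $720 + $0 = $720
Difference: |$4,196 − $720| = $3,476.

$3,476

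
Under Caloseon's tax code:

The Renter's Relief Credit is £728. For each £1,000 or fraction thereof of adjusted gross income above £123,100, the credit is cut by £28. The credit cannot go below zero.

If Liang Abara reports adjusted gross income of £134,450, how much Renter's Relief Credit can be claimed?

£392

Renter's Relief Credit: income exceeds £123,100 by £11,350, which is 12 full-or-partial £1,000 increments; reduction = 12 × £28 = £336, leaving £392.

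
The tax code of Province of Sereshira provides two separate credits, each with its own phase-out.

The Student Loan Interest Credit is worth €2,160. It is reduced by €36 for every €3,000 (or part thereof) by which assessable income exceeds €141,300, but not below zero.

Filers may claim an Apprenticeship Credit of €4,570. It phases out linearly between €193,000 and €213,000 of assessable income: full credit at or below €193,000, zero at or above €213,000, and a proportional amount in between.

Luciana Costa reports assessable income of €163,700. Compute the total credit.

€6,442

Student Loan Interest Credit: income exceeds €141,300 by €22,400, which is 8 full-or-partial €3,000 increments; reduction = 8 × €36 = €288, leaving €1,872.
Apprenticeship Credit: €163,700 is at or below the €193,000 threshold, so the full €4,570 applies.
Total: €1,872 + €4,570 = €6,442.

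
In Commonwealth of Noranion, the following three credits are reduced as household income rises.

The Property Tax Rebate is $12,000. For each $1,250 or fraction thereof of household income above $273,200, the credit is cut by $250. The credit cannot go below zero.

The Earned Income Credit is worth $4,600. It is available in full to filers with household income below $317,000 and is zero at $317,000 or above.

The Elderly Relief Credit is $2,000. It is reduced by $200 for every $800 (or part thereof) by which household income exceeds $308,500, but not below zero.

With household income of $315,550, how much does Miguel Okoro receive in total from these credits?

Property Tax Rebate: income exceeds $273,200 by $42,350, which is 34 full-or-partial $1,250 increments; reduction = 34 × $250 = $8,500, leaving $3,500.
Earned Income Credit: $315,550 is below the $317,000 cutoff, so the full $4,600 applies.
Elderly Relief Credit: income exceeds $308,500 by $7,050, which is 9 full-or-partial $800 increments; reduction = 9 × $200 = $1,800, leaving $200.
Total: $3,500 + $4,600 + $200 = $8,300.

$8,300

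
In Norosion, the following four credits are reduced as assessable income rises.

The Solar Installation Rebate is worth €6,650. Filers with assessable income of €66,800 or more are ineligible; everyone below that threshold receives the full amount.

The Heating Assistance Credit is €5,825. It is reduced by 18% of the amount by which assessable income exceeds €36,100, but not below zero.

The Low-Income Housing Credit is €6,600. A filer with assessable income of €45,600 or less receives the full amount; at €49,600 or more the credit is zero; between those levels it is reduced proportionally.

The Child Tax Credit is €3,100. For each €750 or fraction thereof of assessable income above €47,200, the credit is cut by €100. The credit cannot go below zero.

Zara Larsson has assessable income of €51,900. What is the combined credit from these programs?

€12,031

Solar Installation Rebate: €51,900 is below the €66,800 cutoff, so the full €6,650 applies.
Heating Assistance Credit: 18% of the €15,800 excess over €36,100 is €2,844; credit = €5,825 − €2,844 = €2,981.
Low-Income Housing Credit: €51,900 is at or above €49,600, so the credit is €0.
Child Tax Credit: income exceeds €47,200 by €4,700, which is 7 full-or-partial €750 increments; reduction = 7 × €100 = €700, leaving €2,400.
Total: €6,650 + €2,981 + €0 + €2,400 = €12,031.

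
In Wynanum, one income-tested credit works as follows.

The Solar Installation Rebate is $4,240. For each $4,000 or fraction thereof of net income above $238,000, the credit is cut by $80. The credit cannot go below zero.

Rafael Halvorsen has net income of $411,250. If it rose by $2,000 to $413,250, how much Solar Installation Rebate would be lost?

At $411,250 — income exceeds $238,000 by $173,250, which is 44 full-or-partial $4,000 increments; reduction = 44 × $80 = $3,520, leaving $720.
At $413,250 — income exceeds $238,000 by $175,250, which is 44 full-or-partial $4,000 increments; reduction = 44 × $80 = $3,520, leaving $720.
Lost: $720 − $720 = $0.

$0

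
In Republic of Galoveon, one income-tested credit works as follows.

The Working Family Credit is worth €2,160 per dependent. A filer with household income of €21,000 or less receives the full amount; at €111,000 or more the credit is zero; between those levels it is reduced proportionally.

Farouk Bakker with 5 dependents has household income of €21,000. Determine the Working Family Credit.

€10,800

Working Family Credit: base = 5 × €2,160 = €10,800. €21,000 is at or below the €21,000 threshold, so the full €10,800 applies.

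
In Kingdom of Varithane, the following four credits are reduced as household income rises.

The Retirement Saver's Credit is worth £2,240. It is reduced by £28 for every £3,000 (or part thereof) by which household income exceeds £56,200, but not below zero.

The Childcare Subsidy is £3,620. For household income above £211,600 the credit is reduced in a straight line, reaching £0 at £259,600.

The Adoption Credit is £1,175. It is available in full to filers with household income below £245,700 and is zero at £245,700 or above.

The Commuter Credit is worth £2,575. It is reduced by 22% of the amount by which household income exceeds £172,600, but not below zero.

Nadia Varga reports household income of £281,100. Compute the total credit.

Retirement Saver's Credit: income exceeds £56,200 by £224,900, which is 75 full-or-partial £3,000 increments; reduction = 75 × £28 = £2,100, leaving £140.
Childcare Subsidy: £281,100 is at or above £259,600, so the credit is £0.
Adoption Credit: £281,100 meets or exceeds the £245,700 cutoff, so the credit is £0.
Commuter Credit: 22% of the £108,500 excess over £172,600 is £23,870 ≥ base, so the credit is £0.
Total: £140 + £0 + £0 + £0 = £140.

£140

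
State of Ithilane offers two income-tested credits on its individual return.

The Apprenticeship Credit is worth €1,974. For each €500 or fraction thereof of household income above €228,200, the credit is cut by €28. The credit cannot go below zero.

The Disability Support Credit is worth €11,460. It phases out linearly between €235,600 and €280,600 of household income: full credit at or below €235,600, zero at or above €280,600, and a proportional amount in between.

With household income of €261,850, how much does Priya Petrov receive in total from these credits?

€4,845

Apprenticeship Credit: income exceeds €228,200 by €33,650, which is 68 full-or-partial €500 increments; reduction = 68 × €28 = €1,904, leaving €70.
Disability Support Credit: €261,850 is €26,250 into a €45,000 phase-out range, leaving 18,750/45,000 of the credit: €11,460 × 18,750/45,000 = €4,775.
Total: €70 + €4,775 = €4,845.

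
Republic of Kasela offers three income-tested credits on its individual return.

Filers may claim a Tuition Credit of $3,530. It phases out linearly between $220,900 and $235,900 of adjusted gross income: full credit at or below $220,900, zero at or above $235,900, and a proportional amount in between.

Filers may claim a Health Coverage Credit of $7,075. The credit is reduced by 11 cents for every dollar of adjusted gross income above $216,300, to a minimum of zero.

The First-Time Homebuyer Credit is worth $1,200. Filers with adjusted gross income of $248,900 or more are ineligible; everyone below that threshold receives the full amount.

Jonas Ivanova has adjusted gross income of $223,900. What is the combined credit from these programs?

$10,263

Tuition Credit: $223,900 is $3,000 into a $15,000 phase-out range, leaving 12,000/15,000 of the credit: $3,530 × 12,000/15,000 = $2,824.
Health Coverage Credit: 11% of the $7,600 excess over $216,300 is $836; credit = $7,075 − $836 = $6,239.
First-Time Homebuyer Credit: $223,900 is below the $248,900 cutoff, so the full $1,200 applies.
Total: $2,824 + $6,239 + $1,200 = $10,263.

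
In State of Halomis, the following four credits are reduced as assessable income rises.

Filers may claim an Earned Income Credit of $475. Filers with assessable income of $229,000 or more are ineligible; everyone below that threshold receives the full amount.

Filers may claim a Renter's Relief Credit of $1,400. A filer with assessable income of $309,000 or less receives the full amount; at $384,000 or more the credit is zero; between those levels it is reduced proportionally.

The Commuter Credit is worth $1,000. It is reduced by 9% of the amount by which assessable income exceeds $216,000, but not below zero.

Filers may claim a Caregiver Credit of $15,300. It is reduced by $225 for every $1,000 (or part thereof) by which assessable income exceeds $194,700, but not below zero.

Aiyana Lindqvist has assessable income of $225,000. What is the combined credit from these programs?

Earned Income Credit: $225,000 is below the $229,000 cutoff, so the full $475 applies.
Renter's Relief Credit: $225,000 is at or below the $309,000 threshold, so the full $1,400 applies.
Commuter Credit: 9% of the $9,000 excess over $216,000 is $810; credit = $1,000 − $810 = $190.
Caregiver Credit: income exceeds $194,700 by $30,300, which is 31 full-or-partial $1,000 increments; reduction = 31 × $225 = $6,975, leaving $8,325.
Total: $475 + $1,400 + $190 + $8,325 = $10,390.

$10,390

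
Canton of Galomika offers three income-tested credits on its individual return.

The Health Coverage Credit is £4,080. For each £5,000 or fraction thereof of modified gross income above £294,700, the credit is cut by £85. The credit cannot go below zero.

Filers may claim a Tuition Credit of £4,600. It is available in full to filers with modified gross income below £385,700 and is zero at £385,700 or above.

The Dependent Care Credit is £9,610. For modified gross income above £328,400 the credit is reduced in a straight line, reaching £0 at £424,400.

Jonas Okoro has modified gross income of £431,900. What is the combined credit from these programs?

£1,700

Health Coverage Credit: income exceeds £294,700 by £137,200, which is 28 full-or-partial £5,000 increments; reduction = 28 × £85 = £2,380, leaving £1,700.
Tuition Credit: £431,900 meets or exceeds the £385,700 cutoff, so the credit is £0.
Dependent Care Credit: £431,900 is at or above £424,400, so the credit is £0.
Total: £1,700 + £0 + £0 = £1,700.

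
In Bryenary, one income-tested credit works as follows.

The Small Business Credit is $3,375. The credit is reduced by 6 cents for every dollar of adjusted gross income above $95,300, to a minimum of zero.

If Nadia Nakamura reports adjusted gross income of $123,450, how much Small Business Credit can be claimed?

$1,686

Small Business Credit: 6% of the $28,150 excess over $95,300 is $1,689; credit = $3,375 − $1,689 = $1,686.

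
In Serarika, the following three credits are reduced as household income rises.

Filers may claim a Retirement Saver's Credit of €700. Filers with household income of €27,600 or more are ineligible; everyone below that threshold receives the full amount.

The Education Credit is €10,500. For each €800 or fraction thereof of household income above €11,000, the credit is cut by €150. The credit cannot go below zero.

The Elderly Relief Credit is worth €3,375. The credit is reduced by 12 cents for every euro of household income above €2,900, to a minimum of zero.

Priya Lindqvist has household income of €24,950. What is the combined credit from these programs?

€9,229

Retirement Saver's Credit: €24,950 is below the €27,600 cutoff, so the full €700 applies.
Education Credit: income exceeds €11,000 by €13,950, which is 18 full-or-partial €800 increments; reduction = 18 × €150 = €2,700, leaving €7,800.
Elderly Relief Credit: 12% of the €22,050 excess over €2,900 is €2,646; credit = €3,375 − €2,646 = €729.
Total: €700 + €7,800 + €729 = €9,229.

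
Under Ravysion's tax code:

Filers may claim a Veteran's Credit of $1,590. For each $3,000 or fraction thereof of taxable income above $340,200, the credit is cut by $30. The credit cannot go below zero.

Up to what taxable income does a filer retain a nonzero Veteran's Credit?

After 52 increments the reduction is 52 × $30 = $1,560, leaving $30; one more increment wipes it out. Increment 52 ends at excess 52 × $3,000 = $156,000, so the highest qualifying income is $340,200 + $156,000 = $496,200.

$496,200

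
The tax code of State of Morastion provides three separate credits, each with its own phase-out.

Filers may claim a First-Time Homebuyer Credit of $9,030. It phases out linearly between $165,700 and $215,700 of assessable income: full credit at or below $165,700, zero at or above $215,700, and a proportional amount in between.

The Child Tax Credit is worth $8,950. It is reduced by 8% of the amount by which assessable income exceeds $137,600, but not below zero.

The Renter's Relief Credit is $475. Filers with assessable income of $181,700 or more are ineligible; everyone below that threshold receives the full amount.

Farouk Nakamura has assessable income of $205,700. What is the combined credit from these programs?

First-Time Homebuyer Credit: $205,700 is $40,000 into a $50,000 phase-out range, leaving 10,000/50,000 of the credit: $9,030 × 10,000/50,000 = $1,806.
Child Tax Credit: 8% of the $68,100 excess over $137,600 is $5,448; credit = $8,950 − $5,448 = $3,502.
Renter's Relief Credit: $205,700 meets or exceeds the $181,700 cutoff, so the credit is $0.
Total: $1,806 + $3,502 + $0 = $5,308.

$5,308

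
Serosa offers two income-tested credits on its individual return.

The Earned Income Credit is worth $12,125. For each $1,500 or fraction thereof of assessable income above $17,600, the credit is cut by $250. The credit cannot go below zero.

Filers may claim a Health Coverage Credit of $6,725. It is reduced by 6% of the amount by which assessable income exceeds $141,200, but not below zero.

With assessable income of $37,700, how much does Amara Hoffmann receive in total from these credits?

$15,350

Earned Income Credit: income exceeds $17,600 by $20,100, which is 14 full-or-partial $1,500 increments; reduction = 14 × $250 = $3,500, leaving $8,625.
Health Coverage Credit: $37,700 is at or below the $141,200 threshold, so the full $6,725 applies.
Total: $8,625 + $6,725 = $15,350.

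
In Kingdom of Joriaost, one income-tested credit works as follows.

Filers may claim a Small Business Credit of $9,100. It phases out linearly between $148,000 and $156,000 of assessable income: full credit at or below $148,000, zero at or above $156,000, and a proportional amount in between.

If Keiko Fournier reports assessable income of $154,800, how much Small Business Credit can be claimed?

$1,365

Small Business Credit: $154,800 is $6,800 into a $8,000 phase-out range, leaving 1,200/8,000 of the credit: $9,100 × 1,200/8,000 = $1,365.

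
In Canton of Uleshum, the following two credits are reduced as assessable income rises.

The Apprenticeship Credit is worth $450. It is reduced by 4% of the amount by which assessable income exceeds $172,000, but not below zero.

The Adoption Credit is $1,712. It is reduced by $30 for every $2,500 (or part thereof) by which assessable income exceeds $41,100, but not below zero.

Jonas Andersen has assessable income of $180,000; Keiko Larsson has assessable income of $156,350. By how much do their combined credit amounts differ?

$590

Jonas ($180,000): Apprenticeship Credit: 4% of the $8,000 excess over $172,000 is $320; credit = $450 − $320 = $130. Adoption Credit: income exceeds $41,100 by $138,900, which is 56 full-or-partial $2,500 increments; reduction = 56 × $30 = $1,680, leaving $32. total $130 + $32 = $162
Keiko ($156,350): Apprenticeship Credit: $156,350 is at or below the $172,000 threshold, so the full $450 applies. Adoption Credit: income exceeds $41,100 by $115,250, which is 47 full-or-partial $2,500 increments; reduction = 47 × $30 = $1,410, leaving $302. total $450 + $302 = $752
Difference: |$162 − $752| = $590.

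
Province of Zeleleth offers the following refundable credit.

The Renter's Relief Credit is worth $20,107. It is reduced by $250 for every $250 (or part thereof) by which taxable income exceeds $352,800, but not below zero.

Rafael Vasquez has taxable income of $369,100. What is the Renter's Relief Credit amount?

$3,607

Renter's Relief Credit: income exceeds $352,800 by $16,300, which is 66 full-or-partial $250 increments; reduction = 66 × $250 = $16,500, leaving $3,607.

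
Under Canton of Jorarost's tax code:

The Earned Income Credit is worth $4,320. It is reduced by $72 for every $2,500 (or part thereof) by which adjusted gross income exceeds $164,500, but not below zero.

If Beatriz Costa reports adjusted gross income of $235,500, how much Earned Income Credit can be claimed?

$2,232

Earned Income Credit: income exceeds $164,500 by $71,000, which is 29 full-or-partial $2,500 increments; reduction = 29 × $72 = $2,088, leaving $2,232.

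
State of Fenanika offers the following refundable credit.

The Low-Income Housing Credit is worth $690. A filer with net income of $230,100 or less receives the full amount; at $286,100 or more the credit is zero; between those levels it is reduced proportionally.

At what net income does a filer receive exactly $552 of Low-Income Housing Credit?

$241,300

$552 is 552/690 of the full $690, so 138/690 of the $56,000 range has been used: income = $230,100 + $56,000 × 138/690 = $241,300.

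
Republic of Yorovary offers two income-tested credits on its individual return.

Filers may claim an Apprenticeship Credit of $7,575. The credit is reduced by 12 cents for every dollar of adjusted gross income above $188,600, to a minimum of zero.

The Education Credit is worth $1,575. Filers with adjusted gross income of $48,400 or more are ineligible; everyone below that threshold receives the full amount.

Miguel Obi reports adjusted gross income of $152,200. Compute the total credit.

$7,575

Apprenticeship Credit: $152,200 is at or below the $188,600 threshold, so the full $7,575 applies.
Education Credit: $152,200 meets or exceeds the $48,400 cutoff, so the credit is $0.
Total: $7,575 + $0 = $7,575.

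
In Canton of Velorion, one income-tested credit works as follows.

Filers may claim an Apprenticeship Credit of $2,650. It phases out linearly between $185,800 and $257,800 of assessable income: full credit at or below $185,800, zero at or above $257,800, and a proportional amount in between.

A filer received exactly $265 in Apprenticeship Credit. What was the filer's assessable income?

$265 is 265/2,650 of the full $2,650, so 2,385/2,650 of the $72,000 range has been used: income = $185,800 + $72,000 × 2,385/2,650 = $250,600.

$250,600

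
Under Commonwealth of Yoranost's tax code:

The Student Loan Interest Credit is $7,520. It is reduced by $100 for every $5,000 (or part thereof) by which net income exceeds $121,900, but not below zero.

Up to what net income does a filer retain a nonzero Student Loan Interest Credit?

$496,900

After 75 increments the reduction is 75 × $100 = $7,500, leaving $20; one more increment wipes it out. Increment 75 ends at excess 75 × $5,000 = $375,000, so the highest qualifying income is $121,900 + $375,000 = $496,900.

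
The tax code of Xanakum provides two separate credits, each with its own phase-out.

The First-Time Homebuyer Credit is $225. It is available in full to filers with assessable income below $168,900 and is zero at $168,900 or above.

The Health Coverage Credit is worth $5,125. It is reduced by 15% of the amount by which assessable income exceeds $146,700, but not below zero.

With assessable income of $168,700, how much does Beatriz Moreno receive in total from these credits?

$2,050

First-Time Homebuyer Credit: $168,700 is below the $168,900 cutoff, so the full $225 applies.
Health Coverage Credit: 15% of the $22,000 excess over $146,700 is $3,300; credit = $5,125 − $3,300 = $1,825.
Total: $225 + $1,825 = $2,050.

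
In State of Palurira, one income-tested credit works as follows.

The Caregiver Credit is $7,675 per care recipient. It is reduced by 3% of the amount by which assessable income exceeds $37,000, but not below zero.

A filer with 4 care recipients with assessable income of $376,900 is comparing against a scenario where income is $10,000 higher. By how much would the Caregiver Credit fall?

$300

At $376,900 — base = 4 × $7,675 = $30,700. 3% of the $339,900 excess over $37,000 is $10,197; credit = $30,700 − $10,197 = $20,503.
At $386,900 — base = 4 × $7,675 = $30,700. 3% of the $349,900 excess over $37,000 is $10,497; credit = $30,700 − $10,497 = $20,203.
Lost: $20,503 − $20,203 = $300.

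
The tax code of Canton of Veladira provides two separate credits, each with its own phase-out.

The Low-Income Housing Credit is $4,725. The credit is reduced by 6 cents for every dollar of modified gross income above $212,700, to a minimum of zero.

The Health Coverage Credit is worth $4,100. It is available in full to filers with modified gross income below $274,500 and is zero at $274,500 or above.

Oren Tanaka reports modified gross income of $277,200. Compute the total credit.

Low-Income Housing Credit: 6% of the $64,500 excess over $212,700 is $3,870; credit = $4,725 − $3,870 = $855.
Health Coverage Credit: $277,200 meets or exceeds the $274,500 cutoff, so the credit is $0.
Total: $855 + $0 = $855.

$855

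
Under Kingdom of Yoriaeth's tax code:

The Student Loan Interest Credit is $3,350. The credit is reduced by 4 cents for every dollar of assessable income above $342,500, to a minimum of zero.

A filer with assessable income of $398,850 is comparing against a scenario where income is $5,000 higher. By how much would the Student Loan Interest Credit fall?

$200

At $398,850 — 4% of the $56,350 excess over $342,500 is $2,254; credit = $3,350 − $2,254 = $1,096.
At $403,850 — 4% of the $61,350 excess over $342,500 is $2,454; credit = $3,350 − $2,454 = $896.
Lost: $1,096 − $896 = $200.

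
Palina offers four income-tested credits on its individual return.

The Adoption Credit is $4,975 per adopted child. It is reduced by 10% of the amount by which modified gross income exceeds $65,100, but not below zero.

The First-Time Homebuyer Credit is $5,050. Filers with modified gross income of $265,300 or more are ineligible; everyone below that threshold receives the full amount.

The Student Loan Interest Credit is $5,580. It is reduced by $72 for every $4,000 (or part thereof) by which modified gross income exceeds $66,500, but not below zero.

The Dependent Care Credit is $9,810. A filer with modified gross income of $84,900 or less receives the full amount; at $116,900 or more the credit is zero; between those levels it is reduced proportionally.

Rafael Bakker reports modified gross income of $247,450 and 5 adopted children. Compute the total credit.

$13,958

Adoption Credit: base = 5 × $4,975 = $24,875. 10% of the $182,350 excess over $65,100 is $18,235; credit = $24,875 − $18,235 = $6,640.
First-Time Homebuyer Credit: $247,450 is below the $265,300 cutoff, so the full $5,050 applies.
Student Loan Interest Credit: income exceeds $66,500 by $180,950, which is 46 full-or-partial $4,000 increments; reduction = 46 × $72 = $3,312, leaving $2,268.
Dependent Care Credit: $247,450 is at or above $116,900, so the credit is $0.
Total: $6,640 + $5,050 + $2,268 + $0 = $13,958.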